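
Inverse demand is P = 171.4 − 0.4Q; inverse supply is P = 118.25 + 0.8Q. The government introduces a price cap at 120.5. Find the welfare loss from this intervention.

1032.31

Competitive equilibrium: 171.4 − 0.4Q = 118.25 + 0.8Q → Q* = 44.2917, P* = 153.6833.
At the ceiling P = 120.5, quantity supplied = (120.5 − 118.25)/0.8 = 2.8125.
Willingness to pay at Q' = 2.8125: 171.4 − 0.4·2.8125 = 170.275.
ΔQ = 44.2917 − 2.8125 = 41.4792; wedge = 170.275 − 120.5 = 49.775.
Welfare loss = ½ × 41.4792 × 49.775 = 1032.31.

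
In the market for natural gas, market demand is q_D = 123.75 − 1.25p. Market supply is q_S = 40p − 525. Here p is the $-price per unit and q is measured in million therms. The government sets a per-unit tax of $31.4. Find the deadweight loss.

In inverse form: demand p = 99 − 0.8q, supply p = 13.125 + 0.025q.
Competitive equilibrium: 99 − 0.8q = 13.125 + 0.025q → q* = 104.0909, p* = 15.7273.
With the tax, the buyer price exceeds the seller price by 31.4: (99 − 0.8q) − (13.125 + 0.025q) = 31.4 → q' = 66.0303.
Δq = 104.0909 − 66.0303 = 38.0606; the wedge equals the tax, 31.4.
Welfare loss = ½ × 38.0606 × 31.4 = $597.55 million.

$597.55 million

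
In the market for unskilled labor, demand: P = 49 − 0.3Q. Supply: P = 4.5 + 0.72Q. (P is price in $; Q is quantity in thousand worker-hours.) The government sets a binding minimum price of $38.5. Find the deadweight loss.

Competitive equilibrium: 49 − 0.3Q = 4.5 + 0.72Q → Q* = 43.6275, P* = 35.9118.
At the floor P = 38.5, quantity demanded = (49 − 38.5)/0.3 = 35.
Sellers' marginal cost at Q' = 35: 4.5 + 0.72·35 = 29.7.
ΔQ = 43.6275 − 35 = 8.6275; wedge = 38.5 − 29.7 = 8.8.
The triangle = ½ × 8.6275 × 8.8 = $37.96 thousand.

$37.96 thousand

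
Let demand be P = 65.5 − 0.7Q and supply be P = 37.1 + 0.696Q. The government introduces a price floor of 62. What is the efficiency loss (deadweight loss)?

Competitive equilibrium: 65.5 − 0.7Q = 37.1 + 0.696Q → Q* = 20.3438, P* = 51.2593.
At the floor P = 62, quantity demanded = (65.5 − 62)/0.7 = 5.
Sellers' marginal cost at Q' = 5: 37.1 + 0.696·5 = 40.58.
ΔQ = 20.3438 − 5 = 15.3438; wedge = 62 − 40.58 = 21.42.
The triangle = ½ × 15.3438 × 21.42 = 164.33.

164.33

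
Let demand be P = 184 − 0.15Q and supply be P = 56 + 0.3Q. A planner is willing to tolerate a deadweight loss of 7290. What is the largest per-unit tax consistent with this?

81

Competitive equilibrium: 184 − 0.15Q = 56 + 0.3Q → Q* = 284.4444, P* = 141.3333.
A tax t gives ΔQ = t/0.45 and wedge t, so DWL = t²/0.9.
t²/0.9 = 7290 → t² = 6561 → t = 81.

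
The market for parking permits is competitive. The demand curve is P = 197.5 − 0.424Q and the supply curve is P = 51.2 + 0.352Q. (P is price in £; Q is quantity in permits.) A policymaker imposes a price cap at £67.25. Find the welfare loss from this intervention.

£7926.93

Competitive equilibrium: 197.5 − 0.424Q = 51.2 + 0.352Q → Q* = 188.53093, P* = 117.56289.
At the ceiling P = 67.25, quantity supplied = (67.25 − 51.2)/0.352 = 45.59659.
Willingness to pay at Q' = 45.59659: 197.5 − 0.424·45.59659 = 178.16705.
ΔQ = 188.53093 − 45.59659 = 142.93434; wedge = 178.16705 − 67.25 = 110.91705.
Welfare loss = ½ × 142.93434 × 110.91705 = £7926.93.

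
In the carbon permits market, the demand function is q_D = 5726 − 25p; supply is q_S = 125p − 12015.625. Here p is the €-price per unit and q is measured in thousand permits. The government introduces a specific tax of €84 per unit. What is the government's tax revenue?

€85601.25 thousand

In inverse form: demand p = 229.04 − 0.04q, supply p = 96.125 + 0.008q.
Competitive equilibrium: 229.04 − 0.04q = 96.125 + 0.008q → q* = 2769.0625, p* = 118.2775.
With the tax, the buyer price exceeds the seller price by 84: (229.04 − 0.04q) − (96.125 + 0.008q) = 84 → q' = 1019.0625.
Tax revenue = 84 × 1019.0625 = €85601.25 thousand.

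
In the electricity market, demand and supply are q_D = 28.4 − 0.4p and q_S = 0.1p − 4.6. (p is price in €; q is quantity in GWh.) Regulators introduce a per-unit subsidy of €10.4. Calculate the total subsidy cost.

In inverse form: demand p = 71 − 2.5q, supply p = 46 + 10q.
Competitive equilibrium: 71 − 2.5q = 46 + 10q → q* = 2, p* = 66.
The subsidy lowers effective supply by 10.4: p = 35.6 + 10q.
New quantity: 71 − 2.5q = 35.6 + 10q → q' = 2.832.
Total subsidy cost = 10.4 × 2.832 = €29.45.

€29.45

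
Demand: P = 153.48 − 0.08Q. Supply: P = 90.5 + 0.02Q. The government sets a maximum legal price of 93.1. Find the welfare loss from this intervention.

Competitive equilibrium: 153.48 − 0.08Q = 90.5 + 0.02Q → Q* = 629.8, P* = 103.096.
At the ceiling P = 93.1, quantity supplied = (93.1 − 90.5)/0.02 = 130.
Willingness to pay at Q' = 130: 153.48 − 0.08·130 = 143.08.
ΔQ = 629.8 − 130 = 499.8; wedge = 143.08 − 93.1 = 49.98.
Deadweight loss = ½ × 499.8 × 49.98 = 12490.002.

12490.002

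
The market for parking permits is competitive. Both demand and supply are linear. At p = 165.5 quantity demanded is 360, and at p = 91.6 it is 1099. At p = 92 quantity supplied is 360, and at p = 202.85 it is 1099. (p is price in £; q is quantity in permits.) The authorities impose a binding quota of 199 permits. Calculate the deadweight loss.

Demand slope = (91.6 − 165.5)/(1099 − 360) = −0.1, so p = 201.5 − 0.1q.
Supply slope = (202.85 − 92)/(1099 − 360) = 0.15, so p = 38 + 0.15q.
Competitive equilibrium: 201.5 − 0.1q = 38 + 0.15q → q* = 654, p* = 136.1.
At q = 199: demand price = 201.5 − 0.1·199 = 181.6; supply price = 38 + 0.15·199 = 67.85.
Δq = 654 − 199 = 455; wedge = 181.6 − 67.85 = 113.75.
DWL = ½ × 455 × 113.75 = £25878.125.

£25878.125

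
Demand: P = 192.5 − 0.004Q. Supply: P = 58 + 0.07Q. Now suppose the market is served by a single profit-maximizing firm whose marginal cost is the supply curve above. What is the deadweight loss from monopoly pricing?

Competitive equilibrium: 192.5 − 0.004Q = 58 + 0.07Q → Q* = 1817.5676, P* = 185.2297.
Marginal revenue: MR = 192.5 − 0.008Q. Set MR = MC: 192.5 − 0.008Q = 58 + 0.07Q → Q_m = 1724.359.
Price P_m = 192.5 − 0.004·1724.359 = 185.6026; MC(Q_m) = 58 + 0.07·1724.359 = 178.7051.
Competitive Q* = 1817.5676, so ΔQ = 93.2086; wedge = 185.6026 − 178.7051 = 6.8975.
Deadweight loss = ½ × 93.2086 × 6.8975 = 321.45.

321.45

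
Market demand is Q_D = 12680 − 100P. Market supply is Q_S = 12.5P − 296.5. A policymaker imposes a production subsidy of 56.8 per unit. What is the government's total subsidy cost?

In inverse form: demand P = 126.8 − 0.01Q, supply P = 23.72 + 0.08Q.
Competitive equilibrium: 126.8 − 0.01Q = 23.72 + 0.08Q → Q* = 1145.3333, P* = 115.3467.
The subsidy lowers effective supply by 56.8: P = 0.08Q − 33.08.
New quantity: 126.8 − 0.01Q = 0.08Q − 33.08 → Q' = 1776.4444.
Total subsidy cost = 56.8 × 1776.4444 = 100902.04.

100902.04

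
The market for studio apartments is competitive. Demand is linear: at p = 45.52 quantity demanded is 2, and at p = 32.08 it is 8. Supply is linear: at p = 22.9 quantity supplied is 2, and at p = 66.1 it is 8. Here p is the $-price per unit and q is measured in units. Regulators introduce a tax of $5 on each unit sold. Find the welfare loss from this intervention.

$1.32

Demand slope = (32.08 − 45.52)/(8 − 2) = −2.24, so p = 50 − 2.24q.
Supply slope = (66.1 − 22.9)/(8 − 2) = 7.2, so p = 8.5 + 7.2q.
Competitive equilibrium: 50 − 2.24q = 8.5 + 7.2q → q* = 4.3962, p* = 40.1525.
With the tax, the buyer price exceeds the seller price by 5: (50 − 2.24q) − (8.5 + 7.2q) = 5 → q' = 3.8665.
Δq = 4.3962 − 3.8665 = 0.5297; the wedge equals the tax, 5.
DWL = ½ × 0.5297 × 5 = $1.32.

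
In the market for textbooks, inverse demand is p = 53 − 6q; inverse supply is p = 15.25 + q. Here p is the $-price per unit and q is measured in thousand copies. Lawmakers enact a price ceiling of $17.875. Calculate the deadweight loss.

$26.81 thousand

Competitive equilibrium: 53 − 6q = 15.25 + q → q* = 5.3929, p* = 20.6429.
At the ceiling p = 17.875, quantity supplied = (17.875 − 15.25)/1 = 2.625.
Willingness to pay at q' = 2.625: 53 − 6·2.625 = 37.25.
Δq = 5.3929 − 2.625 = 2.7679; wedge = 37.25 − 17.875 = 19.375.
The triangle = ½ × 2.7679 × 19.375 = $26.81 thousand.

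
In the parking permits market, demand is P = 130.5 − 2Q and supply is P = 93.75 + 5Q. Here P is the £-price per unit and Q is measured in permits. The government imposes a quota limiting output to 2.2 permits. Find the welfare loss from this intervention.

£32.56

Competitive equilibrium: 130.5 − 2Q = 93.75 + 5Q → Q* = 5.25, P* = 120.
At Q = 2.2: demand price = 130.5 − 2·2.2 = 126.1; supply price = 93.75 + 5·2.2 = 104.75.
ΔQ = 5.25 − 2.2 = 3.05; wedge = 126.1 − 104.75 = 21.35.
DWL = ½ × 3.05 × 21.35 = £32.56.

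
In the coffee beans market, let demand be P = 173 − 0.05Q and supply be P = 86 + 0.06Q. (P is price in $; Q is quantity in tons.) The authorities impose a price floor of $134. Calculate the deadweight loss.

Competitive equilibrium: 173 − 0.05Q = 86 + 0.06Q → Q* = 790.9091, P* = 133.4545.
At the floor P = 134, quantity demanded = (173 − 134)/0.05 = 780.
Sellers' marginal cost at Q' = 780: 86 + 0.06·780 = 132.8.
ΔQ = 790.9091 − 780 = 10.9091; wedge = 134 − 132.8 = 1.2.
Welfare loss = ½ × 10.9091 × 1.2 = $6.55.

$6.55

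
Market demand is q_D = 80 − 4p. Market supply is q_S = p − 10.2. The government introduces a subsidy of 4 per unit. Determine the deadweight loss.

In inverse form: demand p = 20 − 0.25q, supply p = 10.2 + q.
Competitive equilibrium: 20 − 0.25q = 10.2 + q → q* = 7.84, p* = 18.04.
The subsidy lowers effective supply by 4: p = 6.2 + q.
New quantity: 20 − 0.25q = 6.2 + q → q' = 11.04.
Overproduction Δq = 11.04 − 7.84 = 3.2; wedge = subsidy = 4.
The triangle = ½ × 3.2 × 4 = 6.40.

6.40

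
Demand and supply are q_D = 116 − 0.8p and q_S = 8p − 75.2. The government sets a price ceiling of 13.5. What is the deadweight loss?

2978.27

In inverse form: demand p = 145 − 1.25q, supply p = 9.4 + 0.125q.
Competitive equilibrium: 145 − 1.25q = 9.4 + 0.125q → q* = 98.6182, p* = 21.7273.
At the ceiling p = 13.5, quantity supplied = (13.5 − 9.4)/0.125 = 32.8.
Willingness to pay at q' = 32.8: 145 − 1.25·32.8 = 104.
Δq = 98.6182 − 32.8 = 65.8182; wedge = 104 − 13.5 = 90.5.
Deadweight loss = ½ × 65.8182 × 90.5 = 2978.27.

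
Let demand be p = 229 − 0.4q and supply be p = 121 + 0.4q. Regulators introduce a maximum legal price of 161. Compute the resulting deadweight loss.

490

Competitive equilibrium: 229 − 0.4q = 121 + 0.4q → q* = 135, p* = 175.
At the ceiling p = 161, quantity supplied = (161 − 121)/0.4 = 100.
Willingness to pay at q' = 100: 229 − 0.4·100 = 189.
Δq = 135 − 100 = 35; wedge = 189 − 161 = 28.
Deadweight loss = ½ × 35 × 28 = 490.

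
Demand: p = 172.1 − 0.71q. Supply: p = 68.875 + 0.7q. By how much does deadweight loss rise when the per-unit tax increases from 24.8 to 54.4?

831.32

Competitive equilibrium: 172.1 − 0.71q = 68.875 + 0.7q → q* = 73.2092, p* = 120.1215.
For a per-unit tax t: Δq = t/1.41, so DWL = ½·t·(t/1.41) = t²/2.82.
At t = 24.8: DWL = 218.099. At t = 54.4: DWL = 1049.418.
Increase = 1049.418 − 218.099 = 831.32.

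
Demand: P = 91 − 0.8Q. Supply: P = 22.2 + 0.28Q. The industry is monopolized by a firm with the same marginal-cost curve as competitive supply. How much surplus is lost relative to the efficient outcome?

396.81

Competitive equilibrium: 91 − 0.8Q = 22.2 + 0.28Q → Q* = 63.7037, P* = 40.03704.
Marginal revenue: MR = 91 − 1.6Q. Set MR = MC: 91 − 1.6Q = 22.2 + 0.28Q → Q_m = 36.59574.
Price P_m = 91 − 0.8·36.59574 = 61.72341; MC(Q_m) = 22.2 + 0.28·36.59574 = 32.44681.
Competitive Q* = 63.7037, so ΔQ = 27.10796; wedge = 61.72341 − 32.44681 = 29.2766.
Deadweight loss = ½ × 27.10796 × 29.2766 = 396.81.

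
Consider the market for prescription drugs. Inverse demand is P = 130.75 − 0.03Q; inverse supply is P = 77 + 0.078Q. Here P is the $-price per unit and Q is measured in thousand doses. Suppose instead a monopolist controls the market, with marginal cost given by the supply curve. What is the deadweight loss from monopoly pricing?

$632.10 thousand

Competitive equilibrium: 130.75 − 0.03Q = 77 + 0.078Q → Q* = 497.6852, P* = 115.8194.
Marginal revenue: MR = 130.75 − 0.06Q. Set MR = MC: 130.75 − 0.06Q = 77 + 0.078Q → Q_m = 389.4928.
Price P_m = 130.75 − 0.03·389.4928 = 119.0652; MC(Q_m) = 77 + 0.078·389.4928 = 107.3804.
Competitive Q* = 497.6852, so ΔQ = 108.1924; wedge = 119.0652 − 107.3804 = 11.6848.
DWL = ½ × 108.1924 × 11.6848 = $632.10 thousand.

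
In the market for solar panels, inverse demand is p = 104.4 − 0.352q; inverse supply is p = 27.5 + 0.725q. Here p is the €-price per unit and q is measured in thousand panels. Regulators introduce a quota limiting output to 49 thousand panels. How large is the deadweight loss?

Competitive equilibrium: 104.4 − 0.352q = 27.5 + 0.725q → q* = 71.402, p* = 79.2665.
At q = 49: demand price = 104.4 − 0.352·49 = 87.152; supply price = 27.5 + 0.725·49 = 63.025.
Δq = 71.402 − 49 = 22.402; wedge = 87.152 − 63.025 = 24.127.
Welfare loss = ½ × 22.402 × 24.127 = €270.25 thousand.

€270.25 thousand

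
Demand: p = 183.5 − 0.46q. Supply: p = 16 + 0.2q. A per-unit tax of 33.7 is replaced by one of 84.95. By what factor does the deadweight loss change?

Competitive equilibrium: 183.5 − 0.46q = 16 + 0.2q → q* = 253.7879, p* = 66.7576.
For a per-unit tax t: Δq = t/0.66, so DWL = ½·t·(t/0.66) = t²/1.32.
At t = 33.7: DWL = 860.371. At t = 84.95: DWL = 5467.047.
Ratio = (84.95/33.7)² = 6.354.

6.354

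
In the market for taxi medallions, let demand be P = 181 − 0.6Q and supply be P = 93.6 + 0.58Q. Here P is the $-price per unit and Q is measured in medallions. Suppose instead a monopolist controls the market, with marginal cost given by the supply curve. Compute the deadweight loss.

Competitive equilibrium: 181 − 0.6Q = 93.6 + 0.58Q → Q* = 74.0678, P* = 136.5593.
Marginal revenue: MR = 181 − 1.2Q. Set MR = MC: 181 − 1.2Q = 93.6 + 0.58Q → Q_m = 49.1011.
Price P_m = 181 − 0.6·49.1011 = 151.5393; MC(Q_m) = 93.6 + 0.58·49.1011 = 122.0786.
Competitive Q* = 74.0678, so ΔQ = 24.9667; wedge = 151.5393 − 122.0786 = 29.4607.
Welfare loss = ½ × 24.9667 × 29.4607 = $367.77.

$367.77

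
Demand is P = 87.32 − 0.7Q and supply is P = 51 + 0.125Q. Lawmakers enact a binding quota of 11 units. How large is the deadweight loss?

449.87

Competitive equilibrium: 87.32 − 0.7Q = 51 + 0.125Q → Q* = 44.0242, P* = 56.503.
At Q = 11: demand price = 87.32 − 0.7·11 = 79.62; supply price = 51 + 0.125·11 = 52.375.
ΔQ = 44.0242 − 11 = 33.0242; wedge = 79.62 − 52.375 = 27.245.
DWL = ½ × 33.0242 × 27.245 = 449.87.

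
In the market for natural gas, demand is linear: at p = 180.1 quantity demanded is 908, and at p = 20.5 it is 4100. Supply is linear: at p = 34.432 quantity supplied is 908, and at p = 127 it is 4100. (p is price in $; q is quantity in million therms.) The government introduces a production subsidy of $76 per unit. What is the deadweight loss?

$36556.96 million

Demand slope = (20.5 − 180.1)/(4100 − 908) = −0.05, so p = 225.5 − 0.05q.
Supply slope = (127 − 34.432)/(4100 − 908) = 0.029, so p = 8.1 + 0.029q.
Competitive equilibrium: 225.5 − 0.05q = 8.1 + 0.029q → q* = 2751.89873, p* = 87.90506.
The subsidy lowers effective supply by 76: p = 0.029q − 67.9.
New quantity: 225.5 − 0.05q = 0.029q − 67.9 → q' = 3713.92405.
Overproduction Δq = 3713.92405 − 2751.89873 = 962.02532; wedge = subsidy = 76.
The triangle = ½ × 962.02532 × 76 = $36556.96 million.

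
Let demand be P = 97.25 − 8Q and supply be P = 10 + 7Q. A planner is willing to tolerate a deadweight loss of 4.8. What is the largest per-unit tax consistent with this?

Competitive equilibrium: 97.25 − 8Q = 10 + 7Q → Q* = 5.8167, P* = 50.7167.
A tax t gives ΔQ = t/15 and wedge t, so DWL = t²/30.
t²/30 = 4.8 → t² = 144 → t = 12.

12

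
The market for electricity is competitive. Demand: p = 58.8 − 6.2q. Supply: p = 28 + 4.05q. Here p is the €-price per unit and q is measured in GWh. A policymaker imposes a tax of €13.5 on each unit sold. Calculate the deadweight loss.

Competitive equilibrium: 58.8 − 6.2q = 28 + 4.05q → q* = 3.0049, p* = 40.1698.
With the tax, the buyer price exceeds the seller price by 13.5: (58.8 − 6.2q) − (28 + 4.05q) = 13.5 → q' = 1.6878.
Δq = 3.0049 − 1.6878 = 1.3171; the wedge equals the tax, 13.5.
DWL = ½ × 1.3171 × 13.5 = €8.89.

€8.89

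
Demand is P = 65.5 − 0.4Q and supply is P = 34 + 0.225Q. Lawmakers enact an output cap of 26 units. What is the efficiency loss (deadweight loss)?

186.05

Competitive equilibrium: 65.5 − 0.4Q = 34 + 0.225Q → Q* = 50.4, P* = 45.34.
At Q = 26: demand price = 65.5 − 0.4·26 = 55.1; supply price = 34 + 0.225·26 = 39.85.
ΔQ = 50.4 − 26 = 24.4; wedge = 55.1 − 39.85 = 15.25.
Welfare loss = ½ × 24.4 × 15.25 = 186.05.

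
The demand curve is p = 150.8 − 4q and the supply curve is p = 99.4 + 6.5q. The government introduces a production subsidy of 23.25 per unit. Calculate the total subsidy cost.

Competitive equilibrium: 150.8 − 4q = 99.4 + 6.5q → q* = 4.8952, p* = 131.219.
The subsidy lowers effective supply by 23.25: p = 76.15 + 6.5q.
New quantity: 150.8 − 4q = 76.15 + 6.5q → q' = 7.1095.
Total subsidy cost = 23.25 × 7.1095 = 165.30.

165.30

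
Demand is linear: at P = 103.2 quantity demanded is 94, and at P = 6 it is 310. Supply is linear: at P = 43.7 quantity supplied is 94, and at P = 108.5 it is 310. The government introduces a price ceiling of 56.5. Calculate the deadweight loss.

Demand slope = (6 − 103.2)/(310 − 94) = −0.45, so P = 145.5 − 0.45Q.
Supply slope = (108.5 − 43.7)/(310 − 94) = 0.3, so P = 15.5 + 0.3Q.
Competitive equilibrium: 145.5 − 0.45Q = 15.5 + 0.3Q → Q* = 173.3333, P* = 67.5.
At the ceiling P = 56.5, quantity supplied = (56.5 − 15.5)/0.3 = 136.6667.
Willingness to pay at Q' = 136.6667: 145.5 − 0.45·136.6667 = 84.
ΔQ = 173.3333 − 136.6667 = 36.6666; wedge = 84 − 56.5 = 27.5.
The triangle = ½ × 36.6666 × 27.5 = 504.17.

504.17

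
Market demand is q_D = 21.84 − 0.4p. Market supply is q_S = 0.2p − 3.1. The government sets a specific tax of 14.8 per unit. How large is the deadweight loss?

14.60

In inverse form: demand p = 54.6 − 2.5q, supply p = 15.5 + 5q.
Competitive equilibrium: 54.6 − 2.5q = 15.5 + 5q → q* = 5.2133, p* = 41.5667.
With the tax, the buyer price exceeds the seller price by 14.8: (54.6 − 2.5q) − (15.5 + 5q) = 14.8 → q' = 3.24.
Δq = 5.2133 − 3.24 = 1.9733; the wedge equals the tax, 14.8.
The triangle = ½ × 1.9733 × 14.8 = 14.60.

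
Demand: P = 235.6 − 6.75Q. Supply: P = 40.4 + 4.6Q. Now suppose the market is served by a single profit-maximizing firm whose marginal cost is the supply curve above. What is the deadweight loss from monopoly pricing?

Competitive equilibrium: 235.6 − 6.75Q = 40.4 + 4.6Q → Q* = 17.19824, P* = 119.51189.
Marginal revenue: MR = 235.6 − 13.5Q. Set MR = MC: 235.6 − 13.5Q = 40.4 + 4.6Q → Q_m = 10.78453.
Price P_m = 235.6 − 6.75·10.78453 = 162.80442; MC(Q_m) = 40.4 + 4.6·10.78453 = 90.00884.
Competitive Q* = 17.19824, so ΔQ = 6.41371; wedge = 162.80442 − 90.00884 = 72.79558.
The triangle = ½ × 6.41371 × 72.79558 = 233.44.

233.44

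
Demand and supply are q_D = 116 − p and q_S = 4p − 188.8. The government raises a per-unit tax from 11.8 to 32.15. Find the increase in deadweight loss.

In inverse form: demand p = 116 − q, supply p = 47.2 + 0.25q.
Competitive equilibrium: 116 − q = 47.2 + 0.25q → q* = 55.04, p* = 60.96.
For a per-unit tax t: Δq = t/1.25, so DWL = ½·t·(t/1.25) = t²/2.5.
At t = 11.8: DWL = 55.696. At t = 32.15: DWL = 413.449.
Increase = 413.449 − 55.696 = 357.753.

357.753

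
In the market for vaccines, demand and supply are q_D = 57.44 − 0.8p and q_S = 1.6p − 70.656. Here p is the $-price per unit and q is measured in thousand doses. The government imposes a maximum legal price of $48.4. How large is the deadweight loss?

$59.36 thousand

In inverse form: demand p = 71.8 − 1.25q, supply p = 44.16 + 0.625q.
Competitive equilibrium: 71.8 − 1.25q = 44.16 + 0.625q → q* = 14.7413, p* = 53.3733.
At the ceiling p = 48.4, quantity supplied = (48.4 − 44.16)/0.625 = 6.784.
Willingness to pay at q' = 6.784: 71.8 − 1.25·6.784 = 63.32.
Δq = 14.7413 − 6.784 = 7.9573; wedge = 63.32 − 48.4 = 14.92.
Deadweight loss = ½ × 7.9573 × 14.92 = $59.36 thousand.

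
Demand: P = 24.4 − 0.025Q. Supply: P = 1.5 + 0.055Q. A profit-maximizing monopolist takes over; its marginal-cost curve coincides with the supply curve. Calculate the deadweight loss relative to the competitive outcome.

185.80

Competitive equilibrium: 24.4 − 0.025Q = 1.5 + 0.055Q → Q* = 286.25, P* = 17.2438.
Marginal revenue: MR = 24.4 − 0.05Q. Set MR = MC: 24.4 − 0.05Q = 1.5 + 0.055Q → Q_m = 218.0952.
Price P_m = 24.4 − 0.025·218.0952 = 18.9476; MC(Q_m) = 1.5 + 0.055·218.0952 = 13.4952.
Competitive Q* = 286.25, so ΔQ = 68.1548; wedge = 18.9476 − 13.4952 = 5.4524.
The triangle = ½ × 68.1548 × 5.4524 = 185.80.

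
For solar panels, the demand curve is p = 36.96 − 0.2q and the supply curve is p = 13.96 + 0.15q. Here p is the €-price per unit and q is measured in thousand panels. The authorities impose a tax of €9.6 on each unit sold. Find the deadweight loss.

Competitive equilibrium: 36.96 − 0.2q = 13.96 + 0.15q → q* = 65.7143, p* = 23.8171.
With the tax, the buyer price exceeds the seller price by 9.6: (36.96 − 0.2q) − (13.96 + 0.15q) = 9.6 → q' = 38.2857.
Δq = 65.7143 − 38.2857 = 27.4286; the wedge equals the tax, 9.6.
DWL = ½ × 27.4286 × 9.6 = €131.66 thousand.

€131.66 thousand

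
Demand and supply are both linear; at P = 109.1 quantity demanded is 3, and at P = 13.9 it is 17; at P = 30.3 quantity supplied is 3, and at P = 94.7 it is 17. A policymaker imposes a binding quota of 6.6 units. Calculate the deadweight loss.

Demand slope = (13.9 − 109.1)/(17 − 3) = −6.8, so P = 129.5 − 6.8Q.
Supply slope = (94.7 − 30.3)/(17 − 3) = 4.6, so P = 16.5 + 4.6Q.
Competitive equilibrium: 129.5 − 6.8Q = 16.5 + 4.6Q → Q* = 9.9123, P* = 62.0965.
At Q = 6.6: demand price = 129.5 − 6.8·6.6 = 84.62; supply price = 16.5 + 4.6·6.6 = 46.86.
ΔQ = 9.9123 − 6.6 = 3.3123; wedge = 84.62 − 46.86 = 37.76.
The triangle = ½ × 3.3123 × 37.76 = 62.54.

62.54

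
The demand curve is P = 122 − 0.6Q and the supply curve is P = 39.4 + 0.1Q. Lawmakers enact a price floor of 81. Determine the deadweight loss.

Competitive equilibrium: 122 − 0.6Q = 39.4 + 0.1Q → Q* = 118, P* = 51.2.
At the floor P = 81, quantity demanded = (122 − 81)/0.6 = 68.3333.
Sellers' marginal cost at Q' = 68.3333: 39.4 + 0.1·68.3333 = 46.2333.
ΔQ = 118 − 68.3333 = 49.6667; wedge = 81 − 46.2333 = 34.7667.
Welfare loss = ½ × 49.6667 × 34.7667 = 863.37.

863.37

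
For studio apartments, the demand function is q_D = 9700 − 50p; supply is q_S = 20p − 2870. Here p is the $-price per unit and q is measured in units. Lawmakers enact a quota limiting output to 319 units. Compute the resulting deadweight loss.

$5668.21

In inverse form: demand p = 194 − 0.02q, supply p = 143.5 + 0.05q.
Competitive equilibrium: 194 − 0.02q = 143.5 + 0.05q → q* = 721.4286, p* = 179.5714.
At q = 319: demand price = 194 − 0.02·319 = 187.62; supply price = 143.5 + 0.05·319 = 159.45.
Δq = 721.4286 − 319 = 402.4286; wedge = 187.62 − 159.45 = 28.17.
DWL = ½ × 402.4286 × 28.17 = $5668.21.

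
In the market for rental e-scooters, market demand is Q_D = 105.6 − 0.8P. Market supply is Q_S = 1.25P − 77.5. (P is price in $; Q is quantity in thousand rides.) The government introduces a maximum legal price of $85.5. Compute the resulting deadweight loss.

$23.33 thousand

In inverse form: demand P = 132 − 1.25Q, supply P = 62 + 0.8Q.
Competitive equilibrium: 132 − 1.25Q = 62 + 0.8Q → Q* = 34.1463, P* = 89.3171.
At the ceiling P = 85.5, quantity supplied = (85.5 − 62)/0.8 = 29.375.
Willingness to pay at Q' = 29.375: 132 − 1.25·29.375 = 95.2813.
ΔQ = 34.1463 − 29.375 = 4.7713; wedge = 95.2813 − 85.5 = 9.7813.
The triangle = ½ × 4.7713 × 9.7813 = $23.33 thousand.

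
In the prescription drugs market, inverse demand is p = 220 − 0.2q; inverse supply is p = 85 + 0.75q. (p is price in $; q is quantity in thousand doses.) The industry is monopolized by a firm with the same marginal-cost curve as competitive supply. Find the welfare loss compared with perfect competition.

$290.12 thousand

Competitive equilibrium: 220 − 0.2q = 85 + 0.75q → q* = 142.1053, p* = 191.5789.
Marginal revenue: MR = 220 − 0.4q. Set MR = MC: 220 − 0.4q = 85 + 0.75q → q_m = 117.3913.
Price p_m = 220 − 0.2·117.3913 = 196.5217; MC(q_m) = 85 + 0.75·117.3913 = 173.0435.
Competitive q* = 142.1053, so Δq = 24.714; wedge = 196.5217 − 173.0435 = 23.4782.
The triangle = ½ × 24.714 × 23.4782 = $290.12 thousand.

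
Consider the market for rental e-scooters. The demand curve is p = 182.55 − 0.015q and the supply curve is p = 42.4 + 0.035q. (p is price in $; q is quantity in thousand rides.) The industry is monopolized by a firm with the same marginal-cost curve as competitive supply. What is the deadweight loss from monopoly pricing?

Competitive equilibrium: 182.55 − 0.015q = 42.4 + 0.035q → q* = 2803, p* = 140.505.
Marginal revenue: MR = 182.55 − 0.03q. Set MR = MC: 182.55 − 0.03q = 42.4 + 0.035q → q_m = 2156.1538.
Price p_m = 182.55 − 0.015·2156.1538 = 150.2077; MC(q_m) = 42.4 + 0.035·2156.1538 = 117.8654.
Competitive q* = 2803, so Δq = 646.8462; wedge = 150.2077 − 117.8654 = 32.3423.
DWL = ½ × 646.8462 × 32.3423 = $10460.25 thousand.

$10460.25 thousand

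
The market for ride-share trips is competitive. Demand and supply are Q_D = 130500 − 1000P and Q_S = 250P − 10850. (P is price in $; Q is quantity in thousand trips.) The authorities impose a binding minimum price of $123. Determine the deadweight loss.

$246016 thousand

In inverse form: demand P = 130.5 − 0.001Q, supply P = 43.4 + 0.004Q.
Competitive equilibrium: 130.5 − 0.001Q = 43.4 + 0.004Q → Q* = 17420, P* = 113.08.
At the floor P = 123, quantity demanded = (130.5 − 123)/0.001 = 7500.
Sellers' marginal cost at Q' = 7500: 43.4 + 0.004·7500 = 73.4.
ΔQ = 17420 − 7500 = 9920; wedge = 123 − 73.4 = 49.6.
Deadweight loss = ½ × 9920 × 49.6 = $246016 thousand.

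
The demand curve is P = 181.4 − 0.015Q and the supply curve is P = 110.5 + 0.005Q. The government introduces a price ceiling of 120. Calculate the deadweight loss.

27060.25

Competitive equilibrium: 181.4 − 0.015Q = 110.5 + 0.005Q → Q* = 3545, P* = 128.225.
At the ceiling P = 120, quantity supplied = (120 − 110.5)/0.005 = 1900.
Willingness to pay at Q' = 1900: 181.4 − 0.015·1900 = 152.9.
ΔQ = 3545 − 1900 = 1645; wedge = 152.9 − 120 = 32.9.
The triangle = ½ × 1645 × 32.9 = 27060.25.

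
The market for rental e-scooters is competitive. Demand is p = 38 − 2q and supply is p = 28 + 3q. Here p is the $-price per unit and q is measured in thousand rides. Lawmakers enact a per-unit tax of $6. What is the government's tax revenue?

$4.80 thousand

Competitive equilibrium: 38 − 2q = 28 + 3q → q* = 2, p* = 34.
With the tax, the buyer price exceeds the seller price by 6: (38 − 2q) − (28 + 3q) = 6 → q' = 0.8.
Tax revenue = 6 × 0.8 = $4.80 thousand.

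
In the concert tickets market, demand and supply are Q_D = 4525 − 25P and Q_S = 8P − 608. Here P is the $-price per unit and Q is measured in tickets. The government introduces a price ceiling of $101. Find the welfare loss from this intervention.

In inverse form: demand P = 181 − 0.04Q, supply P = 76 + 0.125Q.
Competitive equilibrium: 181 − 0.04Q = 76 + 0.125Q → Q* = 636.3636, P* = 155.5455.
At the ceiling P = 101, quantity supplied = (101 − 76)/0.125 = 200.
Willingness to pay at Q' = 200: 181 − 0.04·200 = 173.
ΔQ = 636.3636 − 200 = 436.3636; wedge = 173 − 101 = 72.
DWL = ½ × 436.3636 × 72 = $15709.09.

$15709.09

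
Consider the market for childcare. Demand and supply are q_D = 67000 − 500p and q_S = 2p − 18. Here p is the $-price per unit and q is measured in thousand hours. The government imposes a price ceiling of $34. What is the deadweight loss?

In inverse form: demand p = 134 − 0.002q, supply p = 9 + 0.5q.
Competitive equilibrium: 134 − 0.002q = 9 + 0.5q → q* = 249.004, p* = 133.502.
At the ceiling p = 34, quantity supplied = (34 − 9)/0.5 = 50.
Willingness to pay at q' = 50: 134 − 0.002·50 = 133.9.
Δq = 249.004 − 50 = 199.004; wedge = 133.9 − 34 = 99.9.
DWL = ½ × 199.004 × 99.9 = $9940.25 thousand.

$9940.25 thousand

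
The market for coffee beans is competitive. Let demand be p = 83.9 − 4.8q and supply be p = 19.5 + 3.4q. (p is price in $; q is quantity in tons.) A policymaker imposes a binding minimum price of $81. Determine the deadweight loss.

Competitive equilibrium: 83.9 − 4.8q = 19.5 + 3.4q → q* = 7.8537, p* = 46.2024.
At the floor p = 81, quantity demanded = (83.9 − 81)/4.8 = 0.6042.
Sellers' marginal cost at q' = 0.6042: 19.5 + 3.4·0.6042 = 21.5543.
Δq = 7.8537 − 0.6042 = 7.2495; wedge = 81 − 21.5543 = 59.4457.
Deadweight loss = ½ × 7.2495 × 59.4457 = $215.48.

$215.48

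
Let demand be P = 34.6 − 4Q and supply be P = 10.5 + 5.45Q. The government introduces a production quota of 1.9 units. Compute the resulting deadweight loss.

2

Competitive equilibrium: 34.6 − 4Q = 10.5 + 5.45Q → Q* = 2.5503, P* = 24.3989.
At Q = 1.9: demand price = 34.6 − 4·1.9 = 27; supply price = 10.5 + 5.45·1.9 = 20.855.
ΔQ = 2.5503 − 1.9 = 0.6503; wedge = 27 − 20.855 = 6.145.
Welfare loss = ½ × 0.6503 × 6.145 = 2.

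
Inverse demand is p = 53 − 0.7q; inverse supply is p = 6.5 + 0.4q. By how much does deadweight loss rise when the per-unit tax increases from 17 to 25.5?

Competitive equilibrium: 53 − 0.7q = 6.5 + 0.4q → q* = 42.2727, p* = 23.4091.
For a per-unit tax t: Δq = t/1.1, so DWL = ½·t·(t/1.1) = t²/2.2.
At t = 17: DWL = 131.364. At t = 25.5: DWL = 295.568.
Increase = 295.568 − 131.364 = 164.20.

164.20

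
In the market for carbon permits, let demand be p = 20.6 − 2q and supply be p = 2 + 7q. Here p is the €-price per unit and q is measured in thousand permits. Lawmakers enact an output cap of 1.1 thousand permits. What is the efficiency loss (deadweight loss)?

Competitive equilibrium: 20.6 − 2q = 2 + 7q → q* = 2.0667, p* = 16.4667.
At q = 1.1: demand price = 20.6 − 2·1.1 = 18.4; supply price = 2 + 7·1.1 = 9.7.
Δq = 2.0667 − 1.1 = 0.9667; wedge = 18.4 − 9.7 = 8.7.
Deadweight loss = ½ × 0.9667 × 8.7 = €4.205 thousand.

€4.205 thousand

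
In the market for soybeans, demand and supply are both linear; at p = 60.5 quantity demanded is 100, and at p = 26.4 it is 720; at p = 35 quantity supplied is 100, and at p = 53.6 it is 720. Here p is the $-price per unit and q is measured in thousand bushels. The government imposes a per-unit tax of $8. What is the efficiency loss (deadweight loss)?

Demand slope = (26.4 − 60.5)/(720 − 100) = −0.055, so p = 66 − 0.055q.
Supply slope = (53.6 − 35)/(720 − 100) = 0.03, so p = 32 + 0.03q.
Competitive equilibrium: 66 − 0.055q = 32 + 0.03q → q* = 400, p* = 44.
With the tax, the buyer price exceeds the seller price by 8: (66 − 0.055q) − (32 + 0.03q) = 8 → q' = 305.8824.
Δq = 400 − 305.8824 = 94.1176; the wedge equals the tax, 8.
DWL = ½ × 94.1176 × 8 = $376.47 thousand.

$376.47 thousand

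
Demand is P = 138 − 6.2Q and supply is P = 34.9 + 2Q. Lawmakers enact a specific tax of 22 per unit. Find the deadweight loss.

29.51

Competitive equilibrium: 138 − 6.2Q = 34.9 + 2Q → Q* = 12.5732, P* = 60.0463.
With the tax, the buyer price exceeds the seller price by 22: (138 − 6.2Q) − (34.9 + 2Q) = 22 → Q' = 9.8902.
ΔQ = 12.5732 − 9.8902 = 2.683; the wedge equals the tax, 22.
DWL = ½ × 2.683 × 22 = 29.51.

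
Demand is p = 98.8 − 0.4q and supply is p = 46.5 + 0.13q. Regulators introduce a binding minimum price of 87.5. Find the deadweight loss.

1314.47

Competitive equilibrium: 98.8 − 0.4q = 46.5 + 0.13q → q* = 98.6792, p* = 59.3283.
At the floor p = 87.5, quantity demanded = (98.8 − 87.5)/0.4 = 28.25.
Sellers' marginal cost at q' = 28.25: 46.5 + 0.13·28.25 = 50.1725.
Δq = 98.6792 − 28.25 = 70.4292; wedge = 87.5 − 50.1725 = 37.3275.
The triangle = ½ × 70.4292 × 37.3275 = 1314.47.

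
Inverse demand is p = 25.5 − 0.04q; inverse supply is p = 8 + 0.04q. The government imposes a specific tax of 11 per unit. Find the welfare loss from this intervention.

756.25

Competitive equilibrium: 25.5 − 0.04q = 8 + 0.04q → q* = 218.75, p* = 16.75.
With the tax, the buyer price exceeds the seller price by 11: (25.5 − 0.04q) − (8 + 0.04q) = 11 → q' = 81.25.
Δq = 218.75 − 81.25 = 137.5; the wedge equals the tax, 11.
DWL = ½ × 137.5 × 11 = 756.25.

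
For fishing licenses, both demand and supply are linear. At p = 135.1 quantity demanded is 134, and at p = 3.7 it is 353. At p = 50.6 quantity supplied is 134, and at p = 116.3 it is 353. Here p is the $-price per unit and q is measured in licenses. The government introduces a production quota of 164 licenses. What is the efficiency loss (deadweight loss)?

$1836.81

Demand slope = (3.7 − 135.1)/(353 − 134) = −0.6, so p = 215.5 − 0.6q.
Supply slope = (116.3 − 50.6)/(353 − 134) = 0.3, so p = 10.4 + 0.3q.
Competitive equilibrium: 215.5 − 0.6q = 10.4 + 0.3q → q* = 227.8889, p* = 78.7667.
At q = 164: demand price = 215.5 − 0.6·164 = 117.1; supply price = 10.4 + 0.3·164 = 59.6.
Δq = 227.8889 − 164 = 63.8889; wedge = 117.1 − 59.6 = 57.5.
The triangle = ½ × 63.8889 × 57.5 = $1836.81.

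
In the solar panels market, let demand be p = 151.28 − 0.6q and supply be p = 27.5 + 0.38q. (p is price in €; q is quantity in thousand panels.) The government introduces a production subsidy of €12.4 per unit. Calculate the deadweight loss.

Competitive equilibrium: 151.28 − 0.6q = 27.5 + 0.38q → q* = 126.3061, p* = 75.4963.
The subsidy lowers effective supply by 12.4: p = 15.1 + 0.38q.
New quantity: 151.28 − 0.6q = 15.1 + 0.38q → q' = 138.9592.
Overproduction Δq = 138.9592 − 126.3061 = 12.6531; wedge = subsidy = 12.4.
Welfare loss = ½ × 12.6531 × 12.4 = €78.45 thousand.

€78.45 thousand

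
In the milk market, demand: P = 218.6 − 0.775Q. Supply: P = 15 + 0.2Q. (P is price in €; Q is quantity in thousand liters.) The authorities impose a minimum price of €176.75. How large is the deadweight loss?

Competitive equilibrium: 218.6 − 0.775Q = 15 + 0.2Q → Q* = 208.8205, P* = 56.7641.
At the floor P = 176.75, quantity demanded = (218.6 − 176.75)/0.775 = 54.
Sellers' marginal cost at Q' = 54: 15 + 0.2·54 = 25.8.
ΔQ = 208.8205 − 54 = 154.8205; wedge = 176.75 − 25.8 = 150.95.
Deadweight loss = ½ × 154.8205 × 150.95 = €11685.08 thousand.

€11685.08 thousand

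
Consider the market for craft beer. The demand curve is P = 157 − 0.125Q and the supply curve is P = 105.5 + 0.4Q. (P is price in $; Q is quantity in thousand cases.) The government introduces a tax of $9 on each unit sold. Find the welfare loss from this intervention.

Competitive equilibrium: 157 − 0.125Q = 105.5 + 0.4Q → Q* = 98.0952, P* = 144.7381.
With the tax, the buyer price exceeds the seller price by 9: (157 − 0.125Q) − (105.5 + 0.4Q) = 9 → Q' = 80.9524.
ΔQ = 98.0952 − 80.9524 = 17.1428; the wedge equals the tax, 9.
The triangle = ½ × 17.1428 × 9 = $77.14 thousand.

$77.14 thousand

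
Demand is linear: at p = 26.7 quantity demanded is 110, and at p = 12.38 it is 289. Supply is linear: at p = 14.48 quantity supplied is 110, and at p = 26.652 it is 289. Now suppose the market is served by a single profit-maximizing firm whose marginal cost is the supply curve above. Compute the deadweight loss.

337.84

Demand slope = (12.38 − 26.7)/(289 − 110) = −0.08, so p = 35.5 − 0.08q.
Supply slope = (26.652 − 14.48)/(289 − 110) = 0.068, so p = 7 + 0.068q.
Competitive equilibrium: 35.5 − 0.08q = 7 + 0.068q → q* = 192.5676, p* = 20.0946.
Marginal revenue: MR = 35.5 − 0.16q. Set MR = MC: 35.5 − 0.16q = 7 + 0.068q → q_m = 125.
Price p_m = 35.5 − 0.08·125 = 25.5; MC(q_m) = 7 + 0.068·125 = 15.5.
Competitive q* = 192.5676, so Δq = 67.5676; wedge = 25.5 − 15.5 = 10.
Deadweight loss = ½ × 67.5676 × 10 = 337.84.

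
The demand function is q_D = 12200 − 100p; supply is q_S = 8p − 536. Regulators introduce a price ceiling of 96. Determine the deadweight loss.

In inverse form: demand p = 122 − 0.01q, supply p = 67 + 0.125q.
Competitive equilibrium: 122 − 0.01q = 67 + 0.125q → q* = 407.4074, p* = 117.9259.
At the ceiling p = 96, quantity supplied = (96 − 67)/0.125 = 232.
Willingness to pay at q' = 232: 122 − 0.01·232 = 119.68.
Δq = 407.4074 − 232 = 175.4074; wedge = 119.68 − 96 = 23.68.
DWL = ½ × 175.4074 × 23.68 = 2076.82.

2076.82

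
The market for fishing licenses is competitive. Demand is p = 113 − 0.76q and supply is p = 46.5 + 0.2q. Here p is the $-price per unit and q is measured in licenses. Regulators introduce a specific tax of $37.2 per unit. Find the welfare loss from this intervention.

Competitive equilibrium: 113 − 0.76q = 46.5 + 0.2q → q* = 69.2708, p* = 60.3542.
With the tax, the buyer price exceeds the seller price by 37.2: (113 − 0.76q) − (46.5 + 0.2q) = 37.2 → q' = 30.5208.
Δq = 69.2708 − 30.5208 = 38.75; the wedge equals the tax, 37.2.
The triangle = ½ × 38.75 × 37.2 = $720.75.

$720.75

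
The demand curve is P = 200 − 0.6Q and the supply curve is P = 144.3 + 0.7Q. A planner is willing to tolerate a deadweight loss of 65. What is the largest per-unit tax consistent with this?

13

Competitive equilibrium: 200 − 0.6Q = 144.3 + 0.7Q → Q* = 42.8462, P* = 174.2923.
A tax t gives ΔQ = t/1.3 and wedge t, so DWL = t²/2.6.
t²/2.6 = 65 → t² = 169 → t = 13.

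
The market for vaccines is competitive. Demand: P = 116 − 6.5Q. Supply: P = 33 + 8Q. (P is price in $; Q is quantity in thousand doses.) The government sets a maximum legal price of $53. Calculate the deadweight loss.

$75.36 thousand

Competitive equilibrium: 116 − 6.5Q = 33 + 8Q → Q* = 5.7241, P* = 78.7931.
At the ceiling P = 53, quantity supplied = (53 − 33)/8 = 2.5.
Willingness to pay at Q' = 2.5: 116 − 6.5·2.5 = 99.75.
ΔQ = 5.7241 − 2.5 = 3.2241; wedge = 99.75 − 53 = 46.75.
The triangle = ½ × 3.2241 × 46.75 = $75.36 thousand.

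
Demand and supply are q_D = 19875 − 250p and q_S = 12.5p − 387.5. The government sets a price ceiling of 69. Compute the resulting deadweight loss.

440.24

In inverse form: demand p = 79.5 − 0.004q, supply p = 31 + 0.08q.
Competitive equilibrium: 79.5 − 0.004q = 31 + 0.08q → q* = 577.381, p* = 77.1905.
At the ceiling p = 69, quantity supplied = (69 − 31)/0.08 = 475.
Willingness to pay at q' = 475: 79.5 − 0.004·475 = 77.6.
Δq = 577.381 − 475 = 102.381; wedge = 77.6 − 69 = 8.6.
The triangle = ½ × 102.381 × 8.6 = 440.24.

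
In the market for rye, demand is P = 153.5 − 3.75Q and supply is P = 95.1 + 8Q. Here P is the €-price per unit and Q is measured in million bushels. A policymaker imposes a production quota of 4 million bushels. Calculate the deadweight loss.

Competitive equilibrium: 153.5 − 3.75Q = 95.1 + 8Q → Q* = 4.9702, P* = 134.8617.
At Q = 4: demand price = 153.5 − 3.75·4 = 138.5; supply price = 95.1 + 8·4 = 127.1.
ΔQ = 4.9702 − 4 = 0.9702; wedge = 138.5 − 127.1 = 11.4.
Deadweight loss = ½ × 0.9702 × 11.4 = €5.53 million.

€5.53 million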